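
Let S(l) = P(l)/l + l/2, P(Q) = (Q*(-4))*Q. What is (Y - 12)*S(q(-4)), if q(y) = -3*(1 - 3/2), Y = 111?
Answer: -2079/4 ≈ -519.75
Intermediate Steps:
q(y) = 3/2 (q(y) = -3*(1 - 3*1/2) = -3*(1 - 3/2) = -3*(-1/2) = 3/2)
P(Q) = -4*Q**2 (P(Q) = (-4*Q)*Q = -4*Q**2)
S(l) = -7*l/2 (S(l) = (-4*l**2)/l + l/2 = -4*l + l*(1/2) = -4*l + l/2 = -7*l/2)
(Y - 12)*S(q(-4)) = (111 - 12)*(-7/2*3/2) = 99*(-21/4) = -2079/4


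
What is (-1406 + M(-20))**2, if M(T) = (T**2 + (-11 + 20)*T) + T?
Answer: 1454436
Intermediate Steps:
M(T) = T**2 + 10*T (M(T) = (T**2 + 9*T) + T = T**2 + 10*T)
(-1406 + M(-20))**2 = (-1406 - 20*(10 - 20))**2 = (-1406 - 20*(-10))**2 = (-1406 + 200)**2 = (-1206)**2 = 1454436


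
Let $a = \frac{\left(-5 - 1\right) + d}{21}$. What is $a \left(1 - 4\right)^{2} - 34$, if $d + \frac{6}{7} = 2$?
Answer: $- \frac{1768}{49} \approx -36.082$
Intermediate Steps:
$d = \frac{8}{7}$ ($d = - \frac{6}{7} + 2 = \frac{8}{7} \approx 1.1429$)
$a = - \frac{34}{147}$ ($a = \frac{\left(-5 - 1\right) + \frac{8}{7}}{21} = \left(-6 + \frac{8}{7}\right) \frac{1}{21} = \left(- \frac{34}{7}\right) \frac{1}{21} = - \frac{34}{147} \approx -0.23129$)
$a \left(1 - 4\right)^{2} - 34 = - \frac{34 \left(1 - 4\right)^{2}}{147} - 34 = - \frac{34 \left(-3\right)^{2}}{147} - 34 = \left(- \frac{34}{147}\right) 9 - 34 = - \frac{102}{49} - 34 = - \frac{1768}{49}$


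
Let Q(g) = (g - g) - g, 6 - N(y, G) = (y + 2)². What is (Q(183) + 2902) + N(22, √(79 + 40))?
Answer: 2149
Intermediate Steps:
N(y, G) = 6 - (2 + y)² (N(y, G) = 6 - (y + 2)² = 6 - (2 + y)²)
Q(g) = -g (Q(g) = 0 - g = -g)
(Q(183) + 2902) + N(22, √(79 + 40)) = (-1*183 + 2902) + (6 - (2 + 22)²) = (-183 + 2902) + (6 - 1*24²) = 2719 + (6 - 1*576) = 2719 + (6 - 576) = 2719 - 570 = 2149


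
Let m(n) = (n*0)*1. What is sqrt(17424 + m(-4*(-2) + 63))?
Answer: 132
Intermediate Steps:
m(n) = 0 (m(n) = 0*1 = 0)
sqrt(17424 + m(-4*(-2) + 63)) = sqrt(17424 + 0) = sqrt(17424) = 132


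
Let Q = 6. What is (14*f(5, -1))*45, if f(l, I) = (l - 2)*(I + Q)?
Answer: 9450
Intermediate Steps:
f(l, I) = (-2 + l)*(6 + I) (f(l, I) = (l - 2)*(I + 6) = (-2 + l)*(6 + I))
(14*f(5, -1))*45 = (14*(-12 - 2*(-1) + 6*5 - 1*5))*45 = (14*(-12 + 2 + 30 - 5))*45 = (14*15)*45 = 210*45 = 9450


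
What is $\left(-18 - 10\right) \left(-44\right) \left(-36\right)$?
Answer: $-44352$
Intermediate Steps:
$\left(-18 - 10\right) \left(-44\right) \left(-36\right) = \left(-28\right) \left(-44\right) \left(-36\right) = 1232 \left(-36\right) = -44352$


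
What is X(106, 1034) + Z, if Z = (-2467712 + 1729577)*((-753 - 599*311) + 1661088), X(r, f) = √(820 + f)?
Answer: -1088044944210 + 3*√206 ≈ -1.0880e+12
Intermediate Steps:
Z = -1088044944210 (Z = -738135*((-753 - 186289) + 1661088) = -738135*(-187042 + 1661088) = -738135*1474046 = -1088044944210)
X(106, 1034) + Z = √(820 + 1034) - 1088044944210 = √1854 - 1088044944210 = 3*√206 - 1088044944210 = -1088044944210 + 3*√206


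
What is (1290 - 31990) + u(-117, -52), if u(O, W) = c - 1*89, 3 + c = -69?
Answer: -30861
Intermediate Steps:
c = -72 (c = -3 - 69 = -72)
u(O, W) = -161 (u(O, W) = -72 - 1*89 = -72 - 89 = -161)
(1290 - 31990) + u(-117, -52) = (1290 - 31990) - 161 = -30700 - 161 = -30861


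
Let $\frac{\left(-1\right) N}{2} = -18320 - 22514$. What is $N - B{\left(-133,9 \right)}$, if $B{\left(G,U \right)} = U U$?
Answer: $81587$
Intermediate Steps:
$B{\left(G,U \right)} = U^{2}$
$N = 81668$ ($N = - 2 \left(-18320 - 22514\right) = \left(-2\right) \left(-40834\right) = 81668$)
$N - B{\left(-133,9 \right)} = 81668 - 9^{2} = 81668 - 81 = 81587$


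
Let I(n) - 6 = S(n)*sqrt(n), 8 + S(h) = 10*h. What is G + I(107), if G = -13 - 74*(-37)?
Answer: 2731 + 1062*sqrt(107) ≈ 13716.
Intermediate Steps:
S(h) = -8 + 10*h
I(n) = 6 + sqrt(n)*(-8 + 10*n) (I(n) = 6 + (-8 + 10*n)*sqrt(n) = 6 + sqrt(n)*(-8 + 10*n))
G = 2725 (G = -13 + 2738 = 2725)
G + I(107) = 2725 + (6 + 2*sqrt(107)*(-4 + 5*107)) = 2725 + (6 + 2*sqrt(107)*(-4 + 535)) = 2725 + (6 + 2*sqrt(107)*531) = 2725 + (6 + 1062*sqrt(107)) = 2731 + 1062*sqrt(107)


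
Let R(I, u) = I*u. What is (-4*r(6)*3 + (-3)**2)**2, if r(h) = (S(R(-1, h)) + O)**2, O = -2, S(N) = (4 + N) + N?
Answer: 1418481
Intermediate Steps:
S(N) = 4 + 2*N
r(h) = (2 - 2*h)**2 (r(h) = ((4 + 2*(-h)) - 2)**2 = ((4 - 2*h) - 2)**2 = (2 - 2*h)**2)
(-4*r(6)*3 + (-3)**2)**2 = (-16*(1 - 1*6)**2*3 + (-3)**2)**2 = (-16*(1 - 6)**2*3 + 9)**2 = (-16*(-5)**2*3 + 9)**2 = (-16*25*3 + 9)**2 = (-4*100*3 + 9)**2 = (-400*3 + 9)**2 = (-1200 + 9)**2 = (-1191)**2 = 1418481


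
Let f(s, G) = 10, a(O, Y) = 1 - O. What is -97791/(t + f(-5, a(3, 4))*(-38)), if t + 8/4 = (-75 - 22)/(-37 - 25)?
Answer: 6063042/23587 ≈ 257.05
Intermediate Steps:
t = -27/62 (t = -2 + (-75 - 22)/(-37 - 25) = -2 - 97/(-62) = -2 - 97*(-1/62) = -2 + 97/62 = -27/62 ≈ -0.43548)
-97791/(t + f(-5, a(3, 4))*(-38)) = -97791/(-27/62 + 10*(-38)) = -97791/(-27/62 - 380) = -97791/(-23587/62) = -97791*(-62/23587) = 6063042/23587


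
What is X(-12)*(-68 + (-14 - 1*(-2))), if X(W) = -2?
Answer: 160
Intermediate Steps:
X(-12)*(-68 + (-14 - 1*(-2))) = -2*(-68 + (-14 - 1*(-2))) = -2*(-68 + (-14 + 2)) = -2*(-68 - 12) = -2*(-80) = 160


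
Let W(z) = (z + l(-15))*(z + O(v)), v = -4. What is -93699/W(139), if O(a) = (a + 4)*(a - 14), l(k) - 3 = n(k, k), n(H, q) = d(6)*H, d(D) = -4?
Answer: -93699/28078 ≈ -3.3371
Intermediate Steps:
n(H, q) = -4*H
l(k) = 3 - 4*k
O(a) = (-14 + a)*(4 + a) (O(a) = (4 + a)*(-14 + a) = (-14 + a)*(4 + a))
W(z) = z*(63 + z) (W(z) = (z + (3 - 4*(-15)))*(z + (-56 + (-4)**2 - 10*(-4))) = (z + (3 + 60))*(z + (-56 + 16 + 40)) = (z + 63)*(z + 0) = (63 + z)*z = z*(63 + z))
-93699/W(139) = -93699*1/(139*(63 + 139)) = -93699/(139*202) = -93699/28078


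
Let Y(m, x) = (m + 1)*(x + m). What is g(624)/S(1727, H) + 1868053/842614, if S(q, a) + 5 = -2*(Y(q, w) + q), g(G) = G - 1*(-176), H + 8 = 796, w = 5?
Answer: 11187564207103/5046626742114 ≈ 2.2168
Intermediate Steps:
H = 788 (H = -8 + 796 = 788)
Y(m, x) = (1 + m)*(m + x)
g(G) = 176 + G (g(G) = G + 176 = 176 + G)
S(q, a) = -15 - 14*q - 2*q**2 (S(q, a) = -5 - 2*((q + 5 + q**2 + q*5) + q) = -5 - 2*((q + 5 + q**2 + 5*q) + q) = -5 - 2*((5 + q**2 + 6*q) + q) = -5 - 2*(5 + q**2 + 7*q) = -5 + (-10 - 14*q - 2*q**2) = -15 - 14*q - 2*q**2)
g(624)/S(1727, H) + 1868053/842614 = (176 + 624)/(-15 - 14*1727 - 2*1727**2) + 1868053/842614 = 800/(-15 - 24178 - 2*2982529) + 1868053*(1/842614) = 800/(-15 - 24178 - 5965058) + 1868053/842614 = 800/(-5989251) + 1868053/842614 = 800*(-1/5989251) + 1868053/842614 = -800/5989251 + 1868053/842614 = 11187564207103/5046626742114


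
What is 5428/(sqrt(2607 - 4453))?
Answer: -2714*I*sqrt(1846)/923 ≈ -126.34*I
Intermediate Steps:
5428/(sqrt(2607 - 4453)) = 5428/(sqrt(-1846)) = 5428/((I*sqrt(1846))) = 5428*(-I*sqrt(1846)/1846) = -2714*I*sqrt(1846)/923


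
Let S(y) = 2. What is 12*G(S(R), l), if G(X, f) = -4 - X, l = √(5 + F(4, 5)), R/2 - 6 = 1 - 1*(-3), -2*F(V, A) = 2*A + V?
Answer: -72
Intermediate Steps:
F(V, A) = -A - V/2 (F(V, A) = -(2*A + V)/2 = -(V + 2*A)/2 = -A - V/2)
R = 20 (R = 12 + 2*(1 - 1*(-3)) = 12 + 2*(1 + 3) = 12 + 2*4 = 12 + 8 = 20)
l = I*√2 (l = √(5 + (-1*5 - ½*4)) = √(5 + (-5 - 2)) = √(5 - 7) = √(-2) = I*√2 ≈ 1.4142*I)
12*G(S(R), l) = 12*(-4 - 1*2) = 12*(-4 - 2) = 12*(-6) = -72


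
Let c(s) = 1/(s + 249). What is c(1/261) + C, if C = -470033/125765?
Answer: -6102924001/1634693470 ≈ -3.7334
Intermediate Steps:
c(s) = 1/(249 + s)
C = -470033/125765 (C = -470033*1/125765 = -470033/125765 ≈ -3.7374)
c(1/261) + C = 1/(249 + 1/261) - 470033/125765 = 1/(64990/261) - 470033/125765 = 261/64990 - 470033/125765 = -6102924001/1634693470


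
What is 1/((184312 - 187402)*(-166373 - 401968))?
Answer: 1/1756173690 ≈ 5.6942e-10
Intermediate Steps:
1/((184312 - 187402)*(-166373 - 401968)) = 1/(-3090*(-568341)) = 1/1756173690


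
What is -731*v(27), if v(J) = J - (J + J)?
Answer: 19737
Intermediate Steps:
v(J) = -J (v(J) = J - 2*J = -J)
-731*v(27) = -(-731)*27 = -731*(-27) = 19737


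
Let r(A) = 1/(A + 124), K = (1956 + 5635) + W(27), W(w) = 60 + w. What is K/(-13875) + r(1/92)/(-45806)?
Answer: -18074455396/32662540875 ≈ -0.55337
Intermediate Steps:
K = 7678 (K = (1956 + 5635) + (60 + 27) = 7591 + 87 = 7678)
r(A) = 1/(124 + A)
K/(-13875) + r(1/92)/(-45806) = 7678/(-13875) + 1/((124 + 1/92)*(-45806)) = 7678*(-1/13875) - 1/45806/(124 + 1/92) = -7678/13875 - 1/45806/(11409/92) = -7678/13875 + (92/11409)*(-1/45806) = -7678/13875 - 46/261300327 = -18074455396/32662540875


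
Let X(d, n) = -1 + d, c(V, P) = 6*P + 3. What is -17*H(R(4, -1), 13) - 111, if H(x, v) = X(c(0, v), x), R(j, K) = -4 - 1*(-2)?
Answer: -1471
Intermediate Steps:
c(V, P) = 3 + 6*P
R(j, K) = -2 (R(j, K) = -4 + 2 = -2)
H(x, v) = 2 + 6*v (H(x, v) = -1 + (3 + 6*v) = 2 + 6*v)
-17*H(R(4, -1), 13) - 111 = -17*(2 + 6*13) - 111 = -17*(2 + 78) - 111 = -17*80 - 111 = -1360 - 111 = -1471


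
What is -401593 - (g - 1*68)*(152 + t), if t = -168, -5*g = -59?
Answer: -2012461/5 ≈ -4.0249e+5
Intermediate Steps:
g = 59/5 (g = -1/5*(-59) = 59/5 ≈ 11.800)
-401593 - (g - 1*68)*(152 + t) = -401593 - (59/5 - 1*68)*(152 - 168) = -401593 - (59/5 - 68)*(-16) = -401593 - (-281)*(-16)/5 = -401593 - 1*4496/5 = -401593 - 4496/5 = -2012461/5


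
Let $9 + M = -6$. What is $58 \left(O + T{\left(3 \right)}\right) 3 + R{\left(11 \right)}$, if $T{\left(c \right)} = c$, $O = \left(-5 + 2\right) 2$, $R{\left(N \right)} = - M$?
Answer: $-507$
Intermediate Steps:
$M = -15$ ($M = -9 - 6 = -15$)
$R{\left(N \right)} = 15$ ($R{\left(N \right)} = \left(-1\right) \left(-15\right) = 15$)
$O = -6$ ($O = \left(-3\right) 2 = -6$)
$58 \left(O + T{\left(3 \right)}\right) 3 + R{\left(11 \right)} = 58 \left(-6 + 3\right) 3 + 15 = 58 \left(\left(-3\right) 3\right) + 15 = 58 \left(-9\right) + 15 = -522 + 15 = -507$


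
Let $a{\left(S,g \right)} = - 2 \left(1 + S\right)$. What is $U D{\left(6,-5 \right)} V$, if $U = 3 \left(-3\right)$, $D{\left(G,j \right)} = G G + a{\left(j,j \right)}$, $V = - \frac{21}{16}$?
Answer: $\frac{2079}{4} \approx 519.75$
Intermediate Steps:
$a{\left(S,g \right)} = -2 - 2 S$
$V = - \frac{21}{16}$ ($V = \left(-21\right) \frac{1}{16} = - \frac{21}{16} \approx -1.3125$)
$D{\left(G,j \right)} = -2 + G^{2} - 2 j$ ($D{\left(G,j \right)} = G G - \left(2 + 2 j\right) = G^{2} - \left(2 + 2 j\right) = -2 + G^{2} - 2 j$)
$U = -9$
$U D{\left(6,-5 \right)} V = - 9 \left(-2 + 6^{2} - -10\right) \left(- \frac{21}{16}\right) = - 9 \left(-2 + 36 + 10\right) \left(- \frac{21}{16}\right) = \left(-9\right) 44 \left(- \frac{21}{16}\right) = \left(-396\right) \left(- \frac{21}{16}\right) = \frac{2079}{4}$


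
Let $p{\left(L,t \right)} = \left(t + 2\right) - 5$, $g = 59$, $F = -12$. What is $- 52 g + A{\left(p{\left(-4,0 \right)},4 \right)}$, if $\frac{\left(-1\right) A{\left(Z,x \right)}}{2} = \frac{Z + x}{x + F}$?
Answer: $- \frac{12271}{4} \approx -3067.8$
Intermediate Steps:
$p{\left(L,t \right)} = -3 + t$ ($p{\left(L,t \right)} = \left(2 + t\right) - 5 = -3 + t$)
$A{\left(Z,x \right)} = - \frac{2 \left(Z + x\right)}{-12 + x}$ ($A{\left(Z,x \right)} = - 2 \frac{Z + x}{x - 12} = - 2 \frac{Z + x}{-12 + x} = - \frac{2 \left(Z + x\right)}{-12 + x}$)
$- 52 g + A{\left(p{\left(-4,0 \right)},4 \right)} = \left(-52\right) 59 + \frac{2 \left(- (-3 + 0) - 4\right)}{-12 + 4} = -3068 + \frac{2 \left(\left(-1\right) \left(-3\right) - 4\right)}{-8} = -3068 + 2 \left(- \frac{1}{8}\right) \left(3 - 4\right) = -3068 + 2 \left(- \frac{1}{8}\right) \left(-1\right) = -3068 + \frac{1}{4} = - \frac{12271}{4}$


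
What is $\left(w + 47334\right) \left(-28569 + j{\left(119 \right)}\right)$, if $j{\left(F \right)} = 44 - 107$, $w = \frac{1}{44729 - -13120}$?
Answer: $- \frac{26133615267448}{19283} \approx -1.3553 \cdot 10^{9}$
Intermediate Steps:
$w = \frac{1}{57849}$ ($w = \frac{1}{44729 + 13120} = \frac{1}{57849} \approx 1.7286 \cdot 10^{-5}$)
$j{\left(F \right)} = -63$ ($j{\left(F \right)} = 44 - 107 = -63$)
$\left(w + 47334\right) \left(-28569 + j{\left(119 \right)}\right) = \left(\frac{1}{57849} + 47334\right) \left(-28569 - 63\right) = \frac{2738224567}{57849} \left(-28632\right) = - \frac{26133615267448}{19283}$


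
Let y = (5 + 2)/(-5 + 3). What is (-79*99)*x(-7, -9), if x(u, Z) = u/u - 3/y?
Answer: -101673/7 ≈ -14525.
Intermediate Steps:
y = -7/2 (y = 7/(-2) = 7*(-½) = -7/2 ≈ -3.5000)
x(u, Z) = 13/7 (x(u, Z) = u/u - 3/(-7/2) = 1 - 3*(-2/7) = 1 + 6/7 = 13/7)
(-79*99)*x(-7, -9) = -79*99*(13/7) = -7821*13/7 = -101673/7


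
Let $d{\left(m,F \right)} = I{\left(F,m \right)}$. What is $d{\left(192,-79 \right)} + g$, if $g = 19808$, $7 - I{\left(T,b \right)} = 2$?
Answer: $19813$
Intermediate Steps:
$I{\left(T,b \right)} = 5$ ($I{\left(T,b \right)} = 7 - 2 = 5$)
$d{\left(m,F \right)} = 5$
$d{\left(192,-79 \right)} + g = 5 + 19808 = 19813$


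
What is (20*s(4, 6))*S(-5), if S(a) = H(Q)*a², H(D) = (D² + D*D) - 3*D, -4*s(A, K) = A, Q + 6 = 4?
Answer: -7000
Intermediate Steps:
Q = -2 (Q = -6 + 4 = -2)
s(A, K) = -A/4
H(D) = -3*D + 2*D² (H(D) = (D² + D²) - 3*D = 2*D² - 3*D = -3*D + 2*D²)
S(a) = 14*a² (S(a) = (-2*(-3 + 2*(-2)))*a² = (-2*(-3 - 4))*a² = (-2*(-7))*a² = 14*a²)
(20*s(4, 6))*S(-5) = (20*(-¼*4))*(14*(-5)²) = (20*(-1))*(14*25) = -20*350 = -7000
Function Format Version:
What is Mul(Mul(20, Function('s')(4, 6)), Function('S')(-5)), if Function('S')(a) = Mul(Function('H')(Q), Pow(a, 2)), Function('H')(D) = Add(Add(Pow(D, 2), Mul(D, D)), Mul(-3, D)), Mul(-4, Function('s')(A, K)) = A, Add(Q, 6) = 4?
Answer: -7000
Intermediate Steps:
Q = -2 (Q = Add(-6, 4) = -2)
Function('s')(A, K) = Mul(Rational(-1, 4), A)
Function('H')(D) = Add(Mul(-3, D), Mul(2, Pow(D, 2))) (Function('H')(D) = Add(Add(Pow(D, 2), Pow(D, 2)), Mul(-3, D)) = Add(Mul(2, Pow(D, 2)), Mul(-3, D)) = Add(Mul(-3, D), Mul(2, Pow(D, 2))))
Function('S')(a) = Mul(14, Pow(a, 2)) (Function('S')(a) = Mul(Mul(-2, Add(-3, Mul(2, -2))), Pow(a, 2)) = Mul(Mul(-2, Add(-3, -4)), Pow(a, 2)) = Mul(Mul(-2, -7), Pow(a, 2)) = Mul(14, Pow(a, 2)))
Mul(Mul(20, Function('s')(4, 6)), Function('S')(-5)) = Mul(Mul(20, Mul(Rational(-1, 4), 4)), Mul(14, Pow(-5, 2))) = Mul(Mul(20, -1), Mul(14, 25)) = Mul(-20, 350) = -7000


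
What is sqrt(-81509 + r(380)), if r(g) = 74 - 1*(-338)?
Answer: I*sqrt(81097) ≈ 284.78*I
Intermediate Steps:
r(g) = 412 (r(g) = 74 + 338 = 412)
sqrt(-81509 + r(380)) = sqrt(-81509 + 412) = sqrt(-81097) = I*sqrt(81097)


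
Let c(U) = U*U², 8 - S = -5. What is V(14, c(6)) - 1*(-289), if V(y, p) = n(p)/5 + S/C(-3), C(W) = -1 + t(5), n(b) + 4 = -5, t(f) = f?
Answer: 5809/20 ≈ 290.45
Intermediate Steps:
S = 13 (S = 8 - 1*(-5) = 8 + 5 = 13)
c(U) = U³
n(b) = -9 (n(b) = -4 - 5 = -9)
C(W) = 4 (C(W) = -1 + 5 = 4)
V(y, p) = 29/20 (V(y, p) = -9/5 + 13/4 = 29/20)
V(14, c(6)) - 1*(-289) = 29/20 - 1*(-289) = 29/20 + 289 = 5809/20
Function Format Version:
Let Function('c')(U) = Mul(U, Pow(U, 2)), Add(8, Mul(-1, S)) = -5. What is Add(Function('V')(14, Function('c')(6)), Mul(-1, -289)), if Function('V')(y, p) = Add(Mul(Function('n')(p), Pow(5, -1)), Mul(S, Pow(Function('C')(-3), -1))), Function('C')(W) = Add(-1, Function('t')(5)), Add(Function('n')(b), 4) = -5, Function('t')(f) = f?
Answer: Rational(5809, 20) ≈ 290.45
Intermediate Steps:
S = 13 (S = Add(8, Mul(-1, -5)) = Add(8, 5) = 13)
Function('c')(U) = Pow(U, 3)
Function('n')(b) = -9 (Function('n')(b) = Add(-4, -5) = -9)
Function('C')(W) = 4 (Function('C')(W) = Add(-1, 5) = 4)
Function('V')(y, p) = Rational(29, 20) (Function('V')(y, p) = Add(Mul(-9, Pow(5, -1)), Mul(13, Pow(4, -1))) = Add(Mul(-9, Rational(1, 5)), Mul(13, Rational(1, 4))) = Add(Rational(-9, 5), Rational(13, 4)) = Rational(29, 20))
Add(Function('V')(14, Function('c')(6)), Mul(-1, -289)) = Add(Rational(29, 20), Mul(-1, -289)) = Add(Rational(29, 20), 289) = Rational(5809, 20)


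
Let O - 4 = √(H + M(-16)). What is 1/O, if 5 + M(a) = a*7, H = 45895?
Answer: -2/22881 + √45778/45762 ≈ 0.0045880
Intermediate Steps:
M(a) = -5 + 7*a (M(a) = -5 + a*7 = -5 + 7*a)
O = 4 + √45778 (O = 4 + √(45895 + (-5 + 7*(-16))) = 4 + √(45895 + (-5 - 112)) = 4 + √(45895 - 117) = 4 + √45778 ≈ 217.96)
1/O = 1/(4 + √45778)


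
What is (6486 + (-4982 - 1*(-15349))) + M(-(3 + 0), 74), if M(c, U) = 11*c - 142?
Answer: 16678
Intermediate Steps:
M(c, U) = -142 + 11*c
(6486 + (-4982 - 1*(-15349))) + M(-(3 + 0), 74) = (6486 + (-4982 - 1*(-15349))) + (-142 + 11*(-(3 + 0))) = (6486 + (-4982 + 15349)) + (-142 + 11*(-1*3)) = (6486 + 10367) + (-142 + 11*(-3)) = 16853 + (-142 - 33) = 16853 - 175 = 16678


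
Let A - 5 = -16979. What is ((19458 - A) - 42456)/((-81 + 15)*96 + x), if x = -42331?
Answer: 6024/48667 ≈ 0.12378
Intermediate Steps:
A = -16974 (A = 5 - 16979 = -16974)
((19458 - A) - 42456)/((-81 + 15)*96 + x) = ((19458 - 1*(-16974)) - 42456)/((-81 + 15)*96 - 42331) = ((19458 + 16974) - 42456)/(-66*96 - 42331) = (36432 - 42456)/(-6336 - 42331) = -6024/(-48667) = -6024*(-1/48667) = 6024/48667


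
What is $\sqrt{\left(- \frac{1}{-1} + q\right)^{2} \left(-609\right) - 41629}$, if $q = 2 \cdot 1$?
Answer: $i \sqrt{47110} \approx 217.05 i$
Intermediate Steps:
$q = 2$
$\sqrt{\left(- \frac{1}{-1} + q\right)^{2} \left(-609\right) - 41629} = \sqrt{\left(- \frac{1}{-1} + 2\right)^{2} \left(-609\right) - 41629} = \sqrt{\left(\left(-1\right) \left(-1\right) + 2\right)^{2} \left(-609\right) - 41629} = \sqrt{\left(1 + 2\right)^{2} \left(-609\right) - 41629} = \sqrt{3^{2} \left(-609\right) - 41629} = \sqrt{9 \left(-609\right) - 41629} = \sqrt{-5481 - 41629} = \sqrt{-47110} = i \sqrt{47110}$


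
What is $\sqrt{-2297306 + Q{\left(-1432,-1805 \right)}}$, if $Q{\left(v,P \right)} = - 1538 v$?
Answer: $i \sqrt{94890} \approx 308.04 i$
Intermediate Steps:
$\sqrt{-2297306 + Q{\left(-1432,-1805 \right)}} = \sqrt{-2297306 - -2202416} = \sqrt{-2297306 + 2202416} = \sqrt{-94890} = i \sqrt{94890}$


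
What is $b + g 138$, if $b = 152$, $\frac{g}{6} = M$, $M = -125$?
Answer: $-103348$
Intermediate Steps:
$g = -750$ ($g = 6 \left(-125\right) = -750$)
$b + g 138 = 152 - 103500 = -103348$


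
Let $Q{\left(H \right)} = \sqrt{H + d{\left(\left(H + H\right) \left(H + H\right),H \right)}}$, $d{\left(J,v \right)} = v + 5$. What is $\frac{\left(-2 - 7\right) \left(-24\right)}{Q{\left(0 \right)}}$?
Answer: $\frac{216 \sqrt{5}}{5} \approx 96.598$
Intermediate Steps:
$d{\left(J,v \right)} = 5 + v$
$Q{\left(H \right)} = \sqrt{5 + 2 H}$ ($Q{\left(H \right)} = \sqrt{H + \left(5 + H\right)} = \sqrt{5 + 2 H}$)
$\frac{\left(-2 - 7\right) \left(-24\right)}{Q{\left(0 \right)}} = \frac{\left(-2 - 7\right) \left(-24\right)}{\sqrt{5 + 2 \cdot 0}} = \frac{\left(-9\right) \left(-24\right)}{\sqrt{5 + 0}} = \frac{216}{\sqrt{5}} = 216 \frac{\sqrt{5}}{5} = \frac{216 \sqrt{5}}{5}$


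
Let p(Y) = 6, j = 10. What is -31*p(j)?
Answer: -186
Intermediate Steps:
-31*p(j) = -31*6 = -186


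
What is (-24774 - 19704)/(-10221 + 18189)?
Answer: -7413/1328 ≈ -5.5821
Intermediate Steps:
(-24774 - 19704)/(-10221 + 18189) = -44478/7968 = -44478*1/7968 = -7413/1328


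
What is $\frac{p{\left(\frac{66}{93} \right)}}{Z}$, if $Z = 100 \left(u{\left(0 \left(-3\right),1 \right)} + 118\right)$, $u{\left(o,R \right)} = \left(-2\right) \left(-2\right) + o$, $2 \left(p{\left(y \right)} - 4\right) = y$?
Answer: $\frac{27}{75640} \approx 0.00035695$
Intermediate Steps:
$p{\left(y \right)} = 4 + \frac{y}{2}$
$u{\left(o,R \right)} = 4 + o$
$Z = 12200$ ($Z = 100 \left(\left(4 + 0 \left(-3\right)\right) + 118\right) = 100 \left(\left(4 + 0\right) + 118\right) = 100 \left(4 + 118\right) = 100 \cdot 122 = 12200$)
$\frac{p{\left(\frac{66}{93} \right)}}{Z} = \frac{4 + \frac{66 \cdot \frac{1}{93}}{2}}{12200} = \left(4 + \frac{66 \cdot \frac{1}{93}}{2}\right) \frac{1}{12200} = \left(4 + \frac{1}{2} \cdot \frac{22}{31}\right) \frac{1}{12200} = \left(4 + \frac{11}{31}\right) \frac{1}{12200} = \frac{135}{31} \cdot \frac{1}{12200} = \frac{27}{75640}$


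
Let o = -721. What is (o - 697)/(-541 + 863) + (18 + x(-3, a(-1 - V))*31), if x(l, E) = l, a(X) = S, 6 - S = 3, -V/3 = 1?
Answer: -12784/161 ≈ -79.404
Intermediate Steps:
V = -3 (V = -3*1 = -3)
S = 3 (S = 6 - 1*3 = 6 - 3 = 3)
a(X) = 3
(o - 697)/(-541 + 863) + (18 + x(-3, a(-1 - V))*31) = (-721 - 697)/(-541 + 863) + (18 - 3*31) = -1418/322 + (18 - 93) = -1418*1/322 - 75 = -709/161 - 75 = -12784/161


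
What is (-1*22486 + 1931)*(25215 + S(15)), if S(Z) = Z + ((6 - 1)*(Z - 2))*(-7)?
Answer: -509250125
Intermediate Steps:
S(Z) = 70 - 34*Z (S(Z) = Z + (5*(-2 + Z))*(-7) = Z + (-10 + 5*Z)*(-7) = Z + (70 - 35*Z) = 70 - 34*Z)
(-1*22486 + 1931)*(25215 + S(15)) = (-1*22486 + 1931)*(25215 + (70 - 34*15)) = (-22486 + 1931)*(25215 + (70 - 510)) = -20555*(25215 - 440) = -20555*24775 = -509250125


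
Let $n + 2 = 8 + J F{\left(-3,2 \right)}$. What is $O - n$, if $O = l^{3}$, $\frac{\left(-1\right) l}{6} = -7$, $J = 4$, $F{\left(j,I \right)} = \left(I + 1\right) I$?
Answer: $74058$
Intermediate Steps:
$F{\left(j,I \right)} = I \left(1 + I\right)$ ($F{\left(j,I \right)} = \left(1 + I\right) I = I \left(1 + I\right)$)
$l = 42$ ($l = \left(-6\right) \left(-7\right) = 42$)
$O = 74088$ ($O = 42^{3} = 74088$)
$n = 30$ ($n = -2 + \left(8 + 4 \cdot 2 \left(1 + 2\right)\right) = -2 + \left(8 + 4 \cdot 2 \cdot 3\right) = -2 + \left(8 + 4 \cdot 6\right) = -2 + \left(8 + 24\right) = -2 + 32 = 30$)
$O - n = 74088 - 30 = 74058$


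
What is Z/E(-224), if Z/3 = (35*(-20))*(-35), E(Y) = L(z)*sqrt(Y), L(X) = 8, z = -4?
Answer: -2625*I*sqrt(14)/16 ≈ -613.87*I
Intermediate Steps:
E(Y) = 8*sqrt(Y)
Z = 73500 (Z = 3*((35*(-20))*(-35)) = 3*(-700*(-35)) = 3*24500 = 73500)
Z/E(-224) = 73500/((8*sqrt(-224))) = 73500/((8*(4*I*sqrt(14)))) = 73500/((32*I*sqrt(14))) = 73500*(-I*sqrt(14)/448) = -2625*I*sqrt(14)/16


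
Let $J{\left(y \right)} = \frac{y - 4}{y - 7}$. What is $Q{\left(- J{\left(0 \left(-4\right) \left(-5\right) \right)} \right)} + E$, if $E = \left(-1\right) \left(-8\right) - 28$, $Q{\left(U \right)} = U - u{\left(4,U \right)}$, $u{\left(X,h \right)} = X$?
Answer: $- \frac{172}{7} \approx -24.571$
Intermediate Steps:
$J{\left(y \right)} = \frac{-4 + y}{-7 + y}$
$Q{\left(U \right)} = -4 + U$ ($Q{\left(U \right)} = U - 4 = -4 + U$)
$E = -20$ ($E = 8 - 28 = -20$)
$Q{\left(- J{\left(0 \left(-4\right) \left(-5\right) \right)} \right)} + E = \left(-4 - \frac{-4 + 0 \left(-4\right) \left(-5\right)}{-7 + 0 \left(-4\right) \left(-5\right)}\right) - 20 = \left(-4 - \frac{-4 + 0 \left(-5\right)}{-7 + 0 \left(-5\right)}\right) - 20 = \left(-4 - \frac{-4 + 0}{-7 + 0}\right) - 20 = \left(-4 - \frac{1}{-7} \left(-4\right)\right) - 20 = \left(-4 - \left(- \frac{1}{7}\right) \left(-4\right)\right) - 20 = \left(-4 - \frac{4}{7}\right) - 20 = - \frac{32}{7} - 20 = - \frac{172}{7}$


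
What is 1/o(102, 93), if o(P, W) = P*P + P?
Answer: 1/10506 ≈ 9.5184e-5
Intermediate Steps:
o(P, W) = P + P**2 (o(P, W) = P**2 + P = P + P**2)
1/o(102, 93) = 1/(102*(1 + 102)) = 1/(102*103) = 1/10506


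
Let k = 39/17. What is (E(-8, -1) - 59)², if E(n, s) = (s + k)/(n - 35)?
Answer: 1862008801/534361 ≈ 3484.6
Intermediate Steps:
k = 39/17 (k = 39*(1/17) = 39/17 ≈ 2.2941)
E(n, s) = (39/17 + s)/(-35 + n) (E(n, s) = (s + 39/17)/(n - 35) = (39/17 + s)/(-35 + n))
(E(-8, -1) - 59)² = ((39/17 - 1)/(-35 - 8) - 59)² = ((22/17)/(-43) - 59)² = (-1/43*22/17 - 59)² = (-22/731 - 59)² = (-43151/731)² = 1862008801/534361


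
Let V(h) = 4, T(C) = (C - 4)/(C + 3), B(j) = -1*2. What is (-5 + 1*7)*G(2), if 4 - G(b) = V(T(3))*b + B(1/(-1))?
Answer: -4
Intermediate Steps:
B(j) = -2
T(C) = (-4 + C)/(3 + C)
G(b) = 6 - 4*b (G(b) = 4 - (4*b - 2) = 4 - (-2 + 4*b) = 4 + (2 - 4*b) = 6 - 4*b)
(-5 + 1*7)*G(2) = (-5 + 1*7)*(6 - 4*2) = (-5 + 7)*(6 - 8) = 2*(-2) = -4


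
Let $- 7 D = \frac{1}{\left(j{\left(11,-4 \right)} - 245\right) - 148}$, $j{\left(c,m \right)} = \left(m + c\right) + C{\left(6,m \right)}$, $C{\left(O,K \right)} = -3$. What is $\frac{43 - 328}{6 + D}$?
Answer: $- \frac{776055}{16339} \approx -47.497$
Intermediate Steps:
$j{\left(c,m \right)} = -3 + c + m$ ($j{\left(c,m \right)} = \left(m + c\right) - 3 = \left(c + m\right) - 3 = -3 + c + m$)
$D = \frac{1}{2723}$ ($D = - \frac{1}{7 \left(\left(\left(-3 + 11 - 4\right) - 245\right) - 148\right)} = - \frac{1}{7 \left(\left(4 - 245\right) - 148\right)} = - \frac{1}{7 \left(-241 - 148\right)} = - \frac{1}{7 \left(-389\right)} = \left(- \frac{1}{7}\right) \left(- \frac{1}{389}\right) = \frac{1}{2723} \approx 0.00036724$)
$\frac{43 - 328}{6 + D} = \frac{43 - 328}{6 + \frac{1}{2723}} = - \frac{285}{\frac{16339}{2723}} = \left(-285\right) \frac{2723}{16339} = - \frac{776055}{16339}$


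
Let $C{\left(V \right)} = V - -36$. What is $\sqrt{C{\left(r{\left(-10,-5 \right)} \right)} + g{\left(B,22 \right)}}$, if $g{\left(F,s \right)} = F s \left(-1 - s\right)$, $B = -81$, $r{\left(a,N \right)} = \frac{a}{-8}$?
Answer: $\frac{\sqrt{164093}}{2} \approx 202.54$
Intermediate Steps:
$r{\left(a,N \right)} = - \frac{a}{8}$ ($r{\left(a,N \right)} = a \left(- \frac{1}{8}\right) = - \frac{a}{8}$)
$g{\left(F,s \right)} = F s \left(-1 - s\right)$
$C{\left(V \right)} = 36 + V$ ($C{\left(V \right)} = V + 36 = 36 + V$)
$\sqrt{C{\left(r{\left(-10,-5 \right)} \right)} + g{\left(B,22 \right)}} = \sqrt{\left(36 - - \frac{5}{4}\right) - \left(-81\right) 22 \left(1 + 22\right)} = \sqrt{\left(36 + \frac{5}{4}\right) - \left(-81\right) 22 \cdot 23} = \sqrt{\frac{149}{4} + 40986} = \sqrt{\frac{164093}{4}} = \frac{\sqrt{164093}}{2}$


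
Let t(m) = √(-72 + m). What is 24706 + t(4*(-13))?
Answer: 24706 + 2*I*√31 ≈ 24706.0 + 11.136*I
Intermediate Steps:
24706 + t(4*(-13)) = 24706 + √(-72 + 4*(-13)) = 24706 + √(-72 - 52) = 24706 + √(-124) = 24706 + 2*I*√31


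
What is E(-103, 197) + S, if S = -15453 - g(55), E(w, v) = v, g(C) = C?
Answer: -15311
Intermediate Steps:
S = -15508 (S = -15453 - 1*55 = -15453 - 55 = -15508)
E(-103, 197) + S = 197 - 15508 = -15311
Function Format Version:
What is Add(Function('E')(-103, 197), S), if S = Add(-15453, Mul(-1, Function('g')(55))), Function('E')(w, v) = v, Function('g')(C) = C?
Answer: -15311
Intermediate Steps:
S = -15508 (S = Add(-15453, Mul(-1, 55)) = Add(-15453, -55) = -15508)
Add(Function('E')(-103, 197), S) = Add(197, -15508) = -15311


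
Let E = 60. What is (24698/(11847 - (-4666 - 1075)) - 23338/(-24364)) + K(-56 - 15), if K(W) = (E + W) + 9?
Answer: 9698922/26782127 ≈ 0.36214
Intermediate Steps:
K(W) = 69 + W (K(W) = (60 + W) + 9 = 69 + W)
(24698/(11847 - (-4666 - 1075)) - 23338/(-24364)) + K(-56 - 15) = (24698/(11847 - (-4666 - 1075)) - 23338/(-24364)) + (69 + (-56 - 15)) = (24698/(11847 - 1*(-5741)) - 23338*(-1/24364)) + (69 - 71) = (24698/(11847 + 5741) + 11669/12182) - 2 = (24698/17588 + 11669/12182) - 2 = (24698*(1/17588) + 11669/12182) - 2 = (12349/8794 + 11669/12182) - 2 = 63263176/26782127 - 2 = 9698922/26782127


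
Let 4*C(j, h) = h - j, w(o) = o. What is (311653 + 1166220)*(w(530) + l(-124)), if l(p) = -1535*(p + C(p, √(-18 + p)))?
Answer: 211757032805 - 2268535055*I*√142/4 ≈ 2.1176e+11 - 6.7582e+9*I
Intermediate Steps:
C(j, h) = -j/4 + h/4 (C(j, h) = (h - j)/4 = -j/4 + h/4)
l(p) = -4605*p/4 - 1535*√(-18 + p)/4 (l(p) = -1535*(p + (-p/4 + √(-18 + p)/4)) = -1535*(√(-18 + p)/4 + 3*p/4) = -4605*p/4 - 1535*√(-18 + p)/4)
(311653 + 1166220)*(w(530) + l(-124)) = (311653 + 1166220)*(530 + (-4605/4*(-124) - 1535*√(-18 - 124)/4)) = 1477873*(530 + (142755 - 1535*I*√142/4)) = 1477873*(143285 - 1535*I*√142/4) = 211757032805 - 2268535055*I*√142/4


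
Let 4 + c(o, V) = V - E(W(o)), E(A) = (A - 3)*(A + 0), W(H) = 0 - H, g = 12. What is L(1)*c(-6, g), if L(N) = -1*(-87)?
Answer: -870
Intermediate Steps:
L(N) = 87
W(H) = -H
E(A) = A*(-3 + A) (E(A) = (-3 + A)*A = A*(-3 + A))
c(o, V) = -4 + V + o*(-3 - o) (c(o, V) = -4 + (V - (-o)*(-3 - o)) = -4 + (V - (-1)*o*(-3 - o)) = -4 + (V + o*(-3 - o)) = -4 + V + o*(-3 - o))
L(1)*c(-6, g) = 87*(-4 + 12 - 1*(-6)*(3 - 6)) = 87*(-4 + 12 - 1*(-6)*(-3)) = 87*(-4 + 12 - 18) = 87*(-10) = -870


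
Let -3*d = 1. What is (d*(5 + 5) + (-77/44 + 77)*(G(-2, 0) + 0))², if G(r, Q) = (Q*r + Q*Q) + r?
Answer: 851929/36 ≈ 23665.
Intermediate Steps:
d = -⅓ (d = -⅓*1 = -⅓ ≈ -0.33333)
G(r, Q) = r + Q² + Q*r (G(r, Q) = (Q*r + Q²) + r = (Q² + Q*r) + r = r + Q² + Q*r)
(d*(5 + 5) + (-77/44 + 77)*(G(-2, 0) + 0))² = (-(5 + 5)/3 + (-77/44 + 77)*((-2 + 0² + 0*(-2)) + 0))² = (-⅓*10 + (-77*1/44 + 77)*((-2 + 0 + 0) + 0))² = (-10/3 + (-7/4 + 77)*(-2 + 0))² = (-10/3 + (301/4)*(-2))² = (-10/3 - 301/2)² = (-923/6)² = 851929/36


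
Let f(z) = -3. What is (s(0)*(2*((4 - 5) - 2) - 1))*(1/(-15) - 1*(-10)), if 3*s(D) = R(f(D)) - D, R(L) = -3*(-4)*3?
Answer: -4172/5 ≈ -834.40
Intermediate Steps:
R(L) = 36 (R(L) = 12*3 = 36)
s(D) = 12 - D/3 (s(D) = (36 - D)/3 = 12 - D/3)
(s(0)*(2*((4 - 5) - 2) - 1))*(1/(-15) - 1*(-10)) = ((12 - 1/3*0)*(2*((4 - 5) - 2) - 1))*(1/(-15) - 1*(-10)) = ((12 + 0)*(2*(-1 - 2) - 1))*(-1/15 + 10) = (12*(2*(-3) - 1))*(149/15) = (12*(-6 - 1))*(149/15) = (12*(-7))*(149/15) = -84*149/15 = -4172/5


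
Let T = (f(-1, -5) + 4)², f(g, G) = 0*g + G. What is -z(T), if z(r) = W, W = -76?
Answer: 76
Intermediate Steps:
f(g, G) = G (f(g, G) = 0 + G = G)
T = 1 (T = (-5 + 4)² = (-1)² = 1)
z(r) = -76
-z(T) = -1*(-76) = 76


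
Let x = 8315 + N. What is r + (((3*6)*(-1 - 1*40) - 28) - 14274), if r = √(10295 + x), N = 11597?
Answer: -15040 + √30207 ≈ -14866.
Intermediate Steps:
x = 19912 (x = 8315 + 11597 = 19912)
r = √30207 (r = √(10295 + 19912) = √30207 ≈ 173.80)
r + (((3*6)*(-1 - 1*40) - 28) - 14274) = √30207 + (((3*6)*(-1 - 1*40) - 28) - 14274) = √30207 + ((18*(-1 - 40) - 28) - 14274) = √30207 + ((18*(-41) - 28) - 14274) = √30207 + ((-738 - 28) - 14274) = √30207 + (-766 - 14274) = √30207 - 15040 = -15040 + √30207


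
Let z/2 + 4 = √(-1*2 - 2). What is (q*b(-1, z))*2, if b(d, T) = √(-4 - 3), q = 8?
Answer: 16*I*√7 ≈ 42.332*I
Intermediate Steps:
z = -8 + 4*I (z = -8 + 2*√(-1*2 - 2) = -8 + 2*√(-2 - 2) = -8 + 2*√(-4) = -8 + 2*(2*I) = -8 + 4*I ≈ -8.0 + 4.0*I)
b(d, T) = I*√7 (b(d, T) = √(-7) = I*√7)
(q*b(-1, z))*2 = (8*(I*√7))*2 = (8*I*√7)*2 = 16*I*√7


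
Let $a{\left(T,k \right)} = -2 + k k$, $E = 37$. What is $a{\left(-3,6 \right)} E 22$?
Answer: $27676$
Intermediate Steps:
$a{\left(T,k \right)} = -2 + k^{2}$
$a{\left(-3,6 \right)} E 22 = \left(-2 + 6^{2}\right) 37 \cdot 22 = \left(-2 + 36\right) 37 \cdot 22 = 34 \cdot 37 \cdot 22 = 1258 \cdot 22 = 27676$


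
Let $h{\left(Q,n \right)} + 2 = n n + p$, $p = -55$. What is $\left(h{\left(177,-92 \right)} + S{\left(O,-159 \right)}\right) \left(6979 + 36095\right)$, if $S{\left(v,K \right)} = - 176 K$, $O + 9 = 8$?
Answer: $1567505934$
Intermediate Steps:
$O = -1$ ($O = -9 + 8 = -1$)
$h{\left(Q,n \right)} = -57 + n^{2}$ ($h{\left(Q,n \right)} = -2 + \left(n n - 55\right) = -2 + \left(n^{2} - 55\right) = -2 + \left(-55 + n^{2}\right) = -57 + n^{2}$)
$\left(h{\left(177,-92 \right)} + S{\left(O,-159 \right)}\right) \left(6979 + 36095\right) = \left(\left(-57 + \left(-92\right)^{2}\right) - -27984\right) \left(6979 + 36095\right) = \left(\left(-57 + 8464\right) + 27984\right) 43074 = \left(8407 + 27984\right) 43074 = 36391 \cdot 43074 = 1567505934$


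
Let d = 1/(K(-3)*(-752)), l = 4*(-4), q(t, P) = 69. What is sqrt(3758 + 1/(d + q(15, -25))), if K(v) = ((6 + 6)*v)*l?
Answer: sqrt(3356891087765054126)/29887487 ≈ 61.303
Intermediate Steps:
l = -16
K(v) = -192*v (K(v) = ((6 + 6)*v)*(-16) = (12*v)*(-16) = -192*v)
d = -1/433152 (d = 1/(-192*(-3)*(-752)) = -1/752/576 = (1/576)*(-1/752) = -1/433152 ≈ -2.3087e-6)
sqrt(3758 + 1/(d + q(15, -25))) = sqrt(3758 + 1/(-1/433152 + 69)) = sqrt(3758 + 1/(29887487/433152)) = sqrt(3758 + 433152/29887487) = sqrt(112317609298/29887487) = sqrt(3356891087765054126)/29887487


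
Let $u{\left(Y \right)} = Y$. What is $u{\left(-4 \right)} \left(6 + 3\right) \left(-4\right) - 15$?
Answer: $129$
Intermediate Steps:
$u{\left(-4 \right)} \left(6 + 3\right) \left(-4\right) - 15 = - 4 \left(6 + 3\right) \left(-4\right) - 15 = - 4 \cdot 9 \left(-4\right) - 15 = \left(-4\right) \left(-36\right) - 15 = 144 - 15 = 129$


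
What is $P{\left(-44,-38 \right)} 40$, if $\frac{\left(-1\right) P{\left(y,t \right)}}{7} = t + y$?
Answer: $22960$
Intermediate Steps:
$P{\left(y,t \right)} = - 7 t - 7 y$ ($P{\left(y,t \right)} = - 7 \left(t + y\right) = - 7 t - 7 y$)
$P{\left(-44,-38 \right)} 40 = \left(\left(-7\right) \left(-38\right) - -308\right) 40 = \left(266 + 308\right) 40 = 574 \cdot 40 = 22960$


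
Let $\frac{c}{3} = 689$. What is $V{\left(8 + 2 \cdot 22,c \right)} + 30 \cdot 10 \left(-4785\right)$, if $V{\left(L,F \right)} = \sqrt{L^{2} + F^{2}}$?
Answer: $-1435500 + 13 \sqrt{25297} \approx -1.4334 \cdot 10^{6}$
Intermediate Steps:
$c = 2067$ ($c = 3 \cdot 689 = 2067$)
$V{\left(L,F \right)} = \sqrt{F^{2} + L^{2}}$
$V{\left(8 + 2 \cdot 22,c \right)} + 30 \cdot 10 \left(-4785\right) = \sqrt{2067^{2} + \left(8 + 2 \cdot 22\right)^{2}} + 30 \cdot 10 \left(-4785\right) = \sqrt{4272489 + \left(8 + 44\right)^{2}} + 300 \left(-4785\right) = \sqrt{4272489 + 52^{2}} - 1435500 = \sqrt{4272489 + 2704} - 1435500 = \sqrt{4275193} - 1435500 = 13 \sqrt{25297} - 1435500 = -1435500 + 13 \sqrt{25297}$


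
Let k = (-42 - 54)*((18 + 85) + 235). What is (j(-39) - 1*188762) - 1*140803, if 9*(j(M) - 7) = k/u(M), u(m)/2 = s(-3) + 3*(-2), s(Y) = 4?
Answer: -985970/3 ≈ -3.2866e+5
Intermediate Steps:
u(m) = -4 (u(m) = 2*(4 + 3*(-2)) = 2*(4 - 6) = 2*(-2) = -4)
k = -32448 (k = -96*(103 + 235) = -96*338 = -32448)
j(M) = 2725/3 (j(M) = 7 + (-32448/(-4))/9 = 7 + (-32448*(-¼))/9 = 7 + (⅑)*8112 = 7 + 2704/3 = 2725/3)
(j(-39) - 1*188762) - 1*140803 = (2725/3 - 1*188762) - 1*140803 = (2725/3 - 188762) - 140803 = -563561/3 - 140803 = -985970/3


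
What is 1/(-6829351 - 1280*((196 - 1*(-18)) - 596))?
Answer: -1/6340391 ≈ -1.5772e-7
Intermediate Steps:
1/(-6829351 - 1280*((196 - 1*(-18)) - 596)) = 1/(-6829351 - 1280*((196 + 18) - 596)) = 1/(-6829351 - 1280*(214 - 596)) = 1/(-6829351 - 1280*(-382)) = 1/(-6829351 + 488960) = 1/(-6340391) = -1/6340391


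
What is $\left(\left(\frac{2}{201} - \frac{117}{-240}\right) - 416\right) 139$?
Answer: $- \frac{928698059}{16080} \approx -57755.0$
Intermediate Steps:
$\left(\left(\frac{2}{201} - \frac{117}{-240}\right) - 416\right) 139 = \left(\left(2 \cdot \frac{1}{201} - - \frac{39}{80}\right) - 416\right) 139 = \left(\left(\frac{2}{201} + \frac{39}{80}\right) - 416\right) 139 = \left(\frac{7999}{16080} - 416\right) 139 = \left(- \frac{6681281}{16080}\right) 139 = - \frac{928698059}{16080}$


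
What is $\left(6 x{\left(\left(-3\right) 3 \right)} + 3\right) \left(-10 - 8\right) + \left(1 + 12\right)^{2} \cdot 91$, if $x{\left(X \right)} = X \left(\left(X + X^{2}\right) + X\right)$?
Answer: $76561$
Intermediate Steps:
$x{\left(X \right)} = X \left(X^{2} + 2 X\right)$
$\left(6 x{\left(\left(-3\right) 3 \right)} + 3\right) \left(-10 - 8\right) + \left(1 + 12\right)^{2} \cdot 91 = \left(6 \left(\left(-3\right) 3\right)^{2} \left(2 - 9\right) + 3\right) \left(-10 - 8\right) + \left(1 + 12\right)^{2} \cdot 91 = \left(6 \left(-9\right)^{2} \left(2 - 9\right) + 3\right) \left(-18\right) + 13^{2} \cdot 91 = \left(6 \cdot 81 \left(-7\right) + 3\right) \left(-18\right) + 169 \cdot 91 = \left(6 \left(-567\right) + 3\right) \left(-18\right) + 15379 = \left(-3402 + 3\right) \left(-18\right) + 15379 = \left(-3399\right) \left(-18\right) + 15379 = 61182 + 15379 = 76561$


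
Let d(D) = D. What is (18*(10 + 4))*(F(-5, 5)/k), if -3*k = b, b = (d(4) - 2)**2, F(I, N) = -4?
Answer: 756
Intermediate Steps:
b = 4 (b = (4 - 2)**2 = 2**2 = 4)
k = -4/3 (k = -1/3*4 = -4/3 ≈ -1.3333)
(18*(10 + 4))*(F(-5, 5)/k) = (18*(10 + 4))*(-4/(-4/3)) = (18*14)*(-4*(-3/4)) = 252*3 = 756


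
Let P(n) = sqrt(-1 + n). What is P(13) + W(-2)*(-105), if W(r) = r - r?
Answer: 2*sqrt(3) ≈ 3.4641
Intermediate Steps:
W(r) = 0
P(13) + W(-2)*(-105) = sqrt(-1 + 13) + 0*(-105) = sqrt(12) + 0 = 2*sqrt(3) + 0 = 2*sqrt(3)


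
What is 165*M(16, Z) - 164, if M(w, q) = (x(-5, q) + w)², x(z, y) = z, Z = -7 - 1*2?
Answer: 19801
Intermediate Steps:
Z = -9 (Z = -7 - 2 = -9)
M(w, q) = (-5 + w)²
165*M(16, Z) - 164 = 165*(-5 + 16)² - 164 = 165*11² - 164 = 165*121 - 164 = 19965 - 164 = 19801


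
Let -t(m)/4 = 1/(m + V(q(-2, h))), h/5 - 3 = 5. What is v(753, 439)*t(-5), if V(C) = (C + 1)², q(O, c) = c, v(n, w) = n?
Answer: -753/419 ≈ -1.7971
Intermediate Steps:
h = 40 (h = 15 + 5*5 = 15 + 25 = 40)
V(C) = (1 + C)²
t(m) = -4/(1681 + m) (t(m) = -4/(m + (1 + 40)²) = -4/(m + 41²) = -4/(m + 1681) = -4/(1681 + m))
v(753, 439)*t(-5) = 753*(-4/(1681 - 5)) = 753*(-4/1676) = 753*(-4*1/1676) = 753*(-1/419) = -753/419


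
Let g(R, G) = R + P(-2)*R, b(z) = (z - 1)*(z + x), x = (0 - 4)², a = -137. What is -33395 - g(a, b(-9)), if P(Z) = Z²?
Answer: -32710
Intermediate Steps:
x = 16 (x = (-4)² = 16)
b(z) = (-1 + z)*(16 + z) (b(z) = (z - 1)*(z + 16) = (-1 + z)*(16 + z))
g(R, G) = 5*R (g(R, G) = R + (-2)²*R = R + 4*R = 5*R)
-33395 - g(a, b(-9)) = -33395 - 5*(-137) = -33395 - 1*(-685) = -33395 + 685 = -32710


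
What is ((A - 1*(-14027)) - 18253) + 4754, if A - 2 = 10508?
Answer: 11038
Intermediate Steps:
A = 10510 (A = 2 + 10508 = 10510)
((A - 1*(-14027)) - 18253) + 4754 = ((10510 - 1*(-14027)) - 18253) + 4754 = ((10510 + 14027) - 18253) + 4754 = (24537 - 18253) + 4754 = 6284 + 4754 = 11038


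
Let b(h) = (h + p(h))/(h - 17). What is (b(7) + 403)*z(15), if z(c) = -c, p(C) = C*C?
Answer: -5961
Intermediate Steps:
p(C) = C²
b(h) = (h + h²)/(-17 + h) (b(h) = (h + h²)/(h - 17) = (h + h²)/(-17 + h))
(b(7) + 403)*z(15) = (7*(1 + 7)/(-17 + 7) + 403)*(-1*15) = (7*8/(-10) + 403)*(-15) = (7*(-⅒)*8 + 403)*(-15) = (-28/5 + 403)*(-15) = (1987/5)*(-15) = -5961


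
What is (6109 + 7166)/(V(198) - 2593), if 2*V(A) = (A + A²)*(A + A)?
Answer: 13275/7799003 ≈ 0.0017021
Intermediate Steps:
V(A) = A*(A + A²) (V(A) = ((A + A²)*(A + A))/2 = ((A + A²)*(2*A))/2 = (2*A*(A + A²))/2 = A*(A + A²))
(6109 + 7166)/(V(198) - 2593) = (6109 + 7166)/(198²*(1 + 198) - 2593) = 13275/(39204*199 - 2593) = 13275/(7801596 - 2593) = 13275/7799003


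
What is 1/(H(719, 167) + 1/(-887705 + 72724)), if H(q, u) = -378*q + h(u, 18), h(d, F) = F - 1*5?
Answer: -814981/221486571390 ≈ -3.6796e-6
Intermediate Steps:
h(d, F) = -5 + F (h(d, F) = F - 5 = -5 + F)
H(q, u) = 13 - 378*q (H(q, u) = -378*q + (-5 + 18) = -378*q + 13 = 13 - 378*q)
1/(H(719, 167) + 1/(-887705 + 72724)) = 1/((13 - 378*719) + 1/(-887705 + 72724)) = 1/((13 - 271782) + 1/(-814981)) = 1/(-271769 - 1/814981) = 1/(-221486571390/814981) = -814981/221486571390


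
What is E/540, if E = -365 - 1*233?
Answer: -299/270 ≈ -1.1074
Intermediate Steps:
E = -598 (E = -365 - 233 = -598)
E/540 = -598/540 = -598*1/540 = -299/270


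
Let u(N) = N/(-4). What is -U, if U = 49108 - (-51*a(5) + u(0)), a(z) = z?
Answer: -49363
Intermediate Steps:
u(N) = -N/4 (u(N) = N*(-1/4) = -N/4)
U = 49363 (U = 49108 - (-51*5 - 1/4*0) = 49108 - (-255 + 0) = 49108 - 1*(-255) = 49108 + 255 = 49363)
-U = -1*49363 = -49363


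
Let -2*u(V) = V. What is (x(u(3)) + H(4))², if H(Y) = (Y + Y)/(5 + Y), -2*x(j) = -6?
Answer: 1225/81 ≈ 15.123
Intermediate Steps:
u(V) = -V/2
x(j) = 3 (x(j) = -½*(-6) = 3)
H(Y) = 2*Y/(5 + Y) (H(Y) = (2*Y)/(5 + Y) = 2*Y/(5 + Y))
(x(u(3)) + H(4))² = (3 + 2*4/(5 + 4))² = (3 + 2*4/9)² = (3 + 2*4*(⅑))² = (3 + 8/9)² = (35/9)² = 1225/81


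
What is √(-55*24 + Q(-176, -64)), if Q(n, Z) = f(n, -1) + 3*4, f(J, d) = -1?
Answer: I*√1309 ≈ 36.18*I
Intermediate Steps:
Q(n, Z) = 11 (Q(n, Z) = -1 + 3*4 = -1 + 12 = 11)
√(-55*24 + Q(-176, -64)) = √(-55*24 + 11) = √(-1320 + 11) = √(-1309) = I*√1309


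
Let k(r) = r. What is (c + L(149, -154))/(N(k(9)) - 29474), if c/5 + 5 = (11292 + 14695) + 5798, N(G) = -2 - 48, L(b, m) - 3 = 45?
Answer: -39737/7381 ≈ -5.3837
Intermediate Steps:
L(b, m) = 48 (L(b, m) = 3 + 45 = 48)
N(G) = -50
c = 158900 (c = -25 + 5*((11292 + 14695) + 5798) = -25 + 5*(25987 + 5798) = -25 + 5*31785 = -25 + 158925 = 158900)
(c + L(149, -154))/(N(k(9)) - 29474) = (158900 + 48)/(-50 - 29474) = 158948/(-29524) = 158948*(-1/29524) = -39737/7381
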